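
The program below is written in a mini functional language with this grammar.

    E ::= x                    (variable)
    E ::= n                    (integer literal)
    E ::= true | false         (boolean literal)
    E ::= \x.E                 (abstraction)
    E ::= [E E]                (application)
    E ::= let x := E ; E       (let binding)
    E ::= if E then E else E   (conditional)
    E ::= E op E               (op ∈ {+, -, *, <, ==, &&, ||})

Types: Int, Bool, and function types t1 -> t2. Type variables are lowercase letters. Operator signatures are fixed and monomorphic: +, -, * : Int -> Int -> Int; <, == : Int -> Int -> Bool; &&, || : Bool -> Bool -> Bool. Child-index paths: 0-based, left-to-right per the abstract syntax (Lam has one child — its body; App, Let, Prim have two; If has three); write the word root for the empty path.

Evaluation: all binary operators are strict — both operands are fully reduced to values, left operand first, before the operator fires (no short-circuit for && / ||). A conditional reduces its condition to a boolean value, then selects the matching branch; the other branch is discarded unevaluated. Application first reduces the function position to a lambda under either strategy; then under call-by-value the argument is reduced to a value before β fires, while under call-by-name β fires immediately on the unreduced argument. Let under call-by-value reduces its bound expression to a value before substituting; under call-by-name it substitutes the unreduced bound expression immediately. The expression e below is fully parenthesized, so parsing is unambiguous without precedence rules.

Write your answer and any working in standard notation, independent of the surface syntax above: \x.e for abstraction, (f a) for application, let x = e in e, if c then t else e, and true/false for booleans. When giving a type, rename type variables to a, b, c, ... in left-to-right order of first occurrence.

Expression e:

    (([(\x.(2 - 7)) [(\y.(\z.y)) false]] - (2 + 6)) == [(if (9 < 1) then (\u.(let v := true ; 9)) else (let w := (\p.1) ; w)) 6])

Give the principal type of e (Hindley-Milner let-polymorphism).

Answer: Bool

Trace:
  unify Int ~ Int
  unify Int ~ Int
\x._ : a -> Int
y : b
\z._ : c -> b
\y._ : b -> c -> b
  unify b -> c -> b ~ Bool -> d
  unify b ~ Bool
  unify c -> Bool ~ d
_ _ : c -> Bool
  unify a -> Int ~ (c -> Bool) -> e
  unify a ~ c -> Bool
  unify Int ~ e
_ _ : Int
  unify Int ~ Int
  unify Int ~ Int
  unify Int ~ Int
  unify Int ~ Int
  unify Int ~ Int
  unify Int ~ Int
  unify Int ~ Int
  unify Bool ~ Bool
let v : Bool
\u._ : f -> Int
\p._ : g -> Int
let w : forall. g -> Int
w : h -> Int
  unify f -> Int ~ h -> Int
  unify f ~ h
  unify Int ~ Int
  unify h -> Int ~ Int -> i
  unify h ~ Int
  unify Int ~ i
_ _ : Int
  unify Int ~ Int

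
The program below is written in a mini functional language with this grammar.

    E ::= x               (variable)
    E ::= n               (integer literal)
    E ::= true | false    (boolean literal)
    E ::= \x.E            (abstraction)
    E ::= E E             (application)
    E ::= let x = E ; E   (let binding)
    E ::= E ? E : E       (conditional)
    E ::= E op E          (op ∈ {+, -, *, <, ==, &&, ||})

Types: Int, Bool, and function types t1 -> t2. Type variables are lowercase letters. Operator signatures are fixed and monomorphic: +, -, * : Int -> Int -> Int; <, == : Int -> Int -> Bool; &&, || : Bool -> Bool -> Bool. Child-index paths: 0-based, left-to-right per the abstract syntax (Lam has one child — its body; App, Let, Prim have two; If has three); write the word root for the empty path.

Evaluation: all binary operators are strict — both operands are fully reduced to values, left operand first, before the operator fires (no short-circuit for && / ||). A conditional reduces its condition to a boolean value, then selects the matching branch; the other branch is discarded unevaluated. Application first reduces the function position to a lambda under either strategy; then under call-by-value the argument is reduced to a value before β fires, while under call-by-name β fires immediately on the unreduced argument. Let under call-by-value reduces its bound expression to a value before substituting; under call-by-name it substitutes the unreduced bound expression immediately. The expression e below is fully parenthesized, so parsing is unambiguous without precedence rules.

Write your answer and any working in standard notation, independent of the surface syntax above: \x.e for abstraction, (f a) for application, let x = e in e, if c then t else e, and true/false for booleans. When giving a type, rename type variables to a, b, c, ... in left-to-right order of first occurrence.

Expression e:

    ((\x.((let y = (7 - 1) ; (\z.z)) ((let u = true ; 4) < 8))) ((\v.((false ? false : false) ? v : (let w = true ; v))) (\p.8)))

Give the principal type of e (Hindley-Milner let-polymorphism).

Answer: Bool

Working:
  unify Int ~ Int
  unify Int ~ Int
let y : Int
z : b
\z._ : b -> b
let u : Bool
  unify Int ~ Int
  unify Int ~ Int
  unify b -> b ~ Bool -> c
  unify b ~ Bool
  unify Bool ~ c
_ _ : Bool
\x._ : a -> Bool
  unify Bool ~ Bool
  unify Bool ~ Bool
  unify Bool ~ Bool
v : d
let w : Bool
v : d
  unify d ~ d
\v._ : d -> d
\p._ : e -> Int
  unify d -> d ~ (e -> Int) -> f
  unify d ~ e -> Int
  unify e -> Int ~ f
_ _ : e -> Int
  unify a -> Bool ~ (e -> Int) -> g
  unify a ~ e -> Int
  unify Bool ~ g
_ _ : Bool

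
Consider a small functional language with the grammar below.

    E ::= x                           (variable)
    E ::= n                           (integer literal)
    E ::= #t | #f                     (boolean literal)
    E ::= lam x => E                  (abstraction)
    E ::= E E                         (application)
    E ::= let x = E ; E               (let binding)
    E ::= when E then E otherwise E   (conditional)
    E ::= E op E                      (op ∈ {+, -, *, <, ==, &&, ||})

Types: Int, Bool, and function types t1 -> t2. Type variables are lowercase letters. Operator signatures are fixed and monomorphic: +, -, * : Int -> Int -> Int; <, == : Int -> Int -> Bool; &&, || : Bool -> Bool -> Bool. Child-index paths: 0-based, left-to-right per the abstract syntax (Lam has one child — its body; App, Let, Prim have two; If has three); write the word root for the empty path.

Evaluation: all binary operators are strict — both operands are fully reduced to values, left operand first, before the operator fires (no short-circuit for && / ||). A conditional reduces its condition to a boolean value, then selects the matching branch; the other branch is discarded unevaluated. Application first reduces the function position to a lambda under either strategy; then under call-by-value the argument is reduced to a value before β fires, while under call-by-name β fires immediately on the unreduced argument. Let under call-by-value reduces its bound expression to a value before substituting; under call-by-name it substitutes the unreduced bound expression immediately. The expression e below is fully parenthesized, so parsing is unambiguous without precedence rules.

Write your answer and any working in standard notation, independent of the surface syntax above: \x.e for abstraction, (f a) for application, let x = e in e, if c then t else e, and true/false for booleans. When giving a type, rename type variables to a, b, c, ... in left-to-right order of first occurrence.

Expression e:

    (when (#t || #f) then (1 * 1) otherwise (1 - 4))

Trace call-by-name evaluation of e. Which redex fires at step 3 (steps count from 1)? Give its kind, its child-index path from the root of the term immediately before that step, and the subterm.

Answer: delta at root : (1 * 1)

Working:
step 0: (if (true || false) then (1 * 1) else (1 - 4))
step 1: [delta@0] (if true then (1 * 1) else (1 - 4))
step 2: [if@root] (1 * 1)
step 3: [delta@root] 1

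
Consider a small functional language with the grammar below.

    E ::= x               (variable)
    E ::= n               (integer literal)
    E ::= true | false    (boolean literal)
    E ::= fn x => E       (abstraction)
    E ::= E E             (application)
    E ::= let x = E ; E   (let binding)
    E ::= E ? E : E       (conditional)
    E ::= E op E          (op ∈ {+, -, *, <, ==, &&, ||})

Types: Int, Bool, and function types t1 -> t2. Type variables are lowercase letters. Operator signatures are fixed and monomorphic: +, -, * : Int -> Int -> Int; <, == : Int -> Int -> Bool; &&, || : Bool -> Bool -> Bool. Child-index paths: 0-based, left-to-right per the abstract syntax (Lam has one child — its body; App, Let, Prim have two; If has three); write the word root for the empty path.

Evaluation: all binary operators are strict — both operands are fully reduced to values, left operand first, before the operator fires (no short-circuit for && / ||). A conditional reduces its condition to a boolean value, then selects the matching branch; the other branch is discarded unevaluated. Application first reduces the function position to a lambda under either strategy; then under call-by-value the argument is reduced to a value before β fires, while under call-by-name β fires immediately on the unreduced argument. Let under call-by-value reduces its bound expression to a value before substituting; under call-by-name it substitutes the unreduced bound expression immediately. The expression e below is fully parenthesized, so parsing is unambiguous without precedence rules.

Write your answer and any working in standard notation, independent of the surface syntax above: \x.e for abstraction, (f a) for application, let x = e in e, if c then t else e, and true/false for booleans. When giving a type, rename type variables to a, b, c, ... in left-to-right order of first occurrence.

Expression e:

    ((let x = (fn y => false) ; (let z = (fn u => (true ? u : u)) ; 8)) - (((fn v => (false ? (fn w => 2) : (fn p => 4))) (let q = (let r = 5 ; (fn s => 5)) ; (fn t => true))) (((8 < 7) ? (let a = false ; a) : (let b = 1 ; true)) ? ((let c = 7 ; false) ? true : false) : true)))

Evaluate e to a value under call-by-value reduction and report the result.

Answer: 4

Working:
step 0: ((let x = (\y.false) in (let z = (\u.(if true then u else u)) in 8)) - (((\v.(if false then (\w.2) else (\p.4))) (let q = (let r = 5 in (\s.5)) in (\t.true))) (if (if (8 < 7) then (let a = false in a) else (let b = 1 in true)) then (if (let c = 7 in false) then true else false) else true)))
step 1: [let@0] ((let z = (\u.(if true then u else u)) in 8) - (((\v.(if false then (\w.2) else (\p.4))) (let q = (let r = 5 in (\s.5)) in (\t.true))) (if (if (8 < 7) then (let a = false in a) else (let b = 1 in true)) then (if (let c = 7 in false) then true else false) else true)))
step 2: [let@0] (8 - (((\v.(if false then (\w.2) else (\p.4))) (let q = (let r = 5 in (\s.5)) in (\t.true))) (if (if (8 < 7) then (let a = false in a) else (let b = 1 in true)) then (if (let c = 7 in false) then true else false) else true)))
step 3: [let@1.0.1.0] (8 - (((\v.(if false then (\w.2) else (\p.4))) (let q = (\s.5) in (\t.true))) (if (if (8 < 7) then (let a = false in a) else (let b = 1 in true)) then (if (let c = 7 in false) then true else false) else true)))
step 4: [let@1.0.1] (8 - (((\v.(if false then (\w.2) else (\p.4))) (\t.true)) (if (if (8 < 7) then (let a = false in a) else (let b = 1 in true)) then (if (let c = 7 in false) then true else false) else true)))
step 5: [beta@1.0] (8 - ((if false then (\w.2) else (\p.4)) (if (if (8 < 7) then (let a = false in a) else (let b = 1 in true)) then (if (let c = 7 in false) then true else false) else true)))
step 6: [if@1.0] (8 - ((\p.4) (if (if (8 < 7) then (let a = false in a) else (let b = 1 in true)) then (if (let c = 7 in false) then true else false) else true)))
step 7: [delta@1.1.0.0] (8 - ((\p.4) (if (if false then (let a = false in a) else (let b = 1 in true)) then (if (let c = 7 in false) then true else false) else true)))
step 8: [if@1.1.0] (8 - ((\p.4) (if (let b = 1 in true) then (if (let c = 7 in false) then true else false) else true)))
step 9: [let@1.1.0] (8 - ((\p.4) (if true then (if (let c = 7 in false) then true else false) else true)))
step 10: [if@1.1] (8 - ((\p.4) (if (let c = 7 in false) then true else false)))
step 11: [let@1.1.0] (8 - ((\p.4) (if false then true else false)))
step 12: [if@1.1] (8 - ((\p.4) false))
step 13: [beta@1] (8 - 4)
step 14: [delta@root] 4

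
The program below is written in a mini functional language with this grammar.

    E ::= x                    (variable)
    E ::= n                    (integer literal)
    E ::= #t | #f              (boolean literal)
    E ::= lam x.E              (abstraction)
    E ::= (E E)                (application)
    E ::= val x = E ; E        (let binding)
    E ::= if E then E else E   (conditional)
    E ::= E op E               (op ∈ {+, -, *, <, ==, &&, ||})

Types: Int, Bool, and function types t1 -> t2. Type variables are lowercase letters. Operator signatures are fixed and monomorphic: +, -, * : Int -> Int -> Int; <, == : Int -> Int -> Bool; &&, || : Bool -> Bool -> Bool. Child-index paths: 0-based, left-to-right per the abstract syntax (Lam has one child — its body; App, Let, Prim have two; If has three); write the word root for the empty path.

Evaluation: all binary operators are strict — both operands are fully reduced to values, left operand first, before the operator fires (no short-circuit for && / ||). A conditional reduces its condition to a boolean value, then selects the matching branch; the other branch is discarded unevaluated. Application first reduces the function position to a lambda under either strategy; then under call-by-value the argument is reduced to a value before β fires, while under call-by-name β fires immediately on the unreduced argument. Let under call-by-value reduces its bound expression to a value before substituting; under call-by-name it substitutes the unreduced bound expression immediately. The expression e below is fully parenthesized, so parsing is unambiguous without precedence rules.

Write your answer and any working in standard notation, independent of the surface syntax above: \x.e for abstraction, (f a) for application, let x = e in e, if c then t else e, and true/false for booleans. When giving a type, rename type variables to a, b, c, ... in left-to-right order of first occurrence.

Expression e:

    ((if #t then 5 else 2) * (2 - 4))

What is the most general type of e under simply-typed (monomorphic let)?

Answer: Int

Working:
  unify Bool ~ Bool
  unify Int ~ Int
  unify Int ~ Int
  unify Int ~ Int
  unify Int ~ Int
  unify Int ~ Int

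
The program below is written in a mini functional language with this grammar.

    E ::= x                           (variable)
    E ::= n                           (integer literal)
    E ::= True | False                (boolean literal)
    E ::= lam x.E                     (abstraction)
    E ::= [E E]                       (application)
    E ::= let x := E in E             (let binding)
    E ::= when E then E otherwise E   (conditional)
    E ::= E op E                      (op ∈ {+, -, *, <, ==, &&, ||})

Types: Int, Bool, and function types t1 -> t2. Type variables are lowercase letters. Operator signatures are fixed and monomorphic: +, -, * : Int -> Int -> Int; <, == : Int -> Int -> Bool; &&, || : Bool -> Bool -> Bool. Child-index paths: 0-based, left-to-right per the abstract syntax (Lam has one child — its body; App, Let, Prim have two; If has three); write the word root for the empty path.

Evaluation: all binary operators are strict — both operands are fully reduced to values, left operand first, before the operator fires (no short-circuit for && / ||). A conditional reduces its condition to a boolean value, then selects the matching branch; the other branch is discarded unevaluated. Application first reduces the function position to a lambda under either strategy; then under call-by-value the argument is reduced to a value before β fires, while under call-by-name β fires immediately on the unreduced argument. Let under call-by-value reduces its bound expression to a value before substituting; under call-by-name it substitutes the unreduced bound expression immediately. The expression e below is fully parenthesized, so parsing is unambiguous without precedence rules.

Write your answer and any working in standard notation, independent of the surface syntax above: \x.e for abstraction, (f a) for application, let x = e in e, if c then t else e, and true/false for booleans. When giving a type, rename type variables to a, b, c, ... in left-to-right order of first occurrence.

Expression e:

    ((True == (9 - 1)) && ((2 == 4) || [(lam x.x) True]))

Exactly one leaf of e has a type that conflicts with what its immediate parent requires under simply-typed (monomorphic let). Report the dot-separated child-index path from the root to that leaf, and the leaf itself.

Trace:
  unify Bool ~ Int
  FAIL: mismatch Bool ~ Int

Answer: 0.0 : true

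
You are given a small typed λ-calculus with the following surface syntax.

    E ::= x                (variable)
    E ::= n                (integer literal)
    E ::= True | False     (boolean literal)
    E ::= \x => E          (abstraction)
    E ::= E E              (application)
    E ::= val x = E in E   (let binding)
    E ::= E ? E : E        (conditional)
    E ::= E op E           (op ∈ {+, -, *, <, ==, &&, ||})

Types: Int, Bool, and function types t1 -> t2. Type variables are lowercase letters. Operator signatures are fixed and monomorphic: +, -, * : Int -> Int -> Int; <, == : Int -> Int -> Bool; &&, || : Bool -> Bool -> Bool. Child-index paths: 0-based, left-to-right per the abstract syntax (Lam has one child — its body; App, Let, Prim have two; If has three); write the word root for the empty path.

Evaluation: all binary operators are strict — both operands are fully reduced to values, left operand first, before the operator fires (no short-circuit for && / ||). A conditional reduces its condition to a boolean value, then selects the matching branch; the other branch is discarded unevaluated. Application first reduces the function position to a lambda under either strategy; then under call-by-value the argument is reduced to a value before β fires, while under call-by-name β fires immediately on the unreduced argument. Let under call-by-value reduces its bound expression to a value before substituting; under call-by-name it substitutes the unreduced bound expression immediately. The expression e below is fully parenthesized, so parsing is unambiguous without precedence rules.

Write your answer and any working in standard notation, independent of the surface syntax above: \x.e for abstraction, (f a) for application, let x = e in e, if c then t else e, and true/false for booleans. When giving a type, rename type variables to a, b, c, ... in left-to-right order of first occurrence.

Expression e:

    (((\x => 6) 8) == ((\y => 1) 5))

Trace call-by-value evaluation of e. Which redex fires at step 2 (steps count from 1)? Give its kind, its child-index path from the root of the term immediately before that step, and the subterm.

Working:
step 0: (((\x.6) 8) == ((\y.1) 5))
step 1: [beta@0] (6 == ((\y.1) 5))
step 2: [beta@1] (6 == 1)

Answer: beta at 1 : ((\y.1) 5)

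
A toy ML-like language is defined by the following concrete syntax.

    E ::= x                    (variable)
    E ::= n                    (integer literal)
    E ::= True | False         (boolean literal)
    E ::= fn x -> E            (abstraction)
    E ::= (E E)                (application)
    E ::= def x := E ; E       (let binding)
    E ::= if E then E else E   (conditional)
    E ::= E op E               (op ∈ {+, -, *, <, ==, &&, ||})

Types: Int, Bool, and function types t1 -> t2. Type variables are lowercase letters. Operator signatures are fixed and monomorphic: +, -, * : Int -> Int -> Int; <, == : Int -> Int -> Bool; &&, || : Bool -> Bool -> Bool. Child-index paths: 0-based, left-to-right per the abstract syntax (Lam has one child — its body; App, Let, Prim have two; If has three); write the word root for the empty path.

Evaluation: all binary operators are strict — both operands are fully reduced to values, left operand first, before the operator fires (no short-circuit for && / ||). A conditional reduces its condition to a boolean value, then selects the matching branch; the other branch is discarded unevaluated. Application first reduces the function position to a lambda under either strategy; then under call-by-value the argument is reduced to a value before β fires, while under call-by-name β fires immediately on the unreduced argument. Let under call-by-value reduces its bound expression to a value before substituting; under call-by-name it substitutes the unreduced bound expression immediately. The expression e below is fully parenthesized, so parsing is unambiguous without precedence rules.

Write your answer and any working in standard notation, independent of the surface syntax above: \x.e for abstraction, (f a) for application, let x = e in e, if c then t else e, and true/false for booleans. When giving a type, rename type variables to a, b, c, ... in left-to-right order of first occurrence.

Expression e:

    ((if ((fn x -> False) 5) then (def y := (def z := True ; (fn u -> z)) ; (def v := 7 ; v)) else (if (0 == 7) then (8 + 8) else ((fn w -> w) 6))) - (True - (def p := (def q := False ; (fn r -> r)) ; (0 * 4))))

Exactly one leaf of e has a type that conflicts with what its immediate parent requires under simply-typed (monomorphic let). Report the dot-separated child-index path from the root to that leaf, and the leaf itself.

Derivation:
\x._ : a -> Bool
  unify a -> Bool ~ Int -> b
  unify a ~ Int
  unify Bool ~ b
_ _ : Bool
  unify Bool ~ Bool
let z : Bool
z : Bool
\u._ : c -> Bool
let y : c -> Bool
let v : Int
v : Int
  unify Int ~ Int
  unify Int ~ Int
  unify Bool ~ Bool
  unify Int ~ Int
  unify Int ~ Int
w : d
\w._ : d -> d
  unify d -> d ~ Int -> e
  unify d ~ Int
  unify Int ~ e
_ _ : Int
  unify Int ~ Int
  unify Int ~ Int
  unify Int ~ Int
  unify Bool ~ Int
  FAIL: mismatch Bool ~ Int

Answer: 1.0 : true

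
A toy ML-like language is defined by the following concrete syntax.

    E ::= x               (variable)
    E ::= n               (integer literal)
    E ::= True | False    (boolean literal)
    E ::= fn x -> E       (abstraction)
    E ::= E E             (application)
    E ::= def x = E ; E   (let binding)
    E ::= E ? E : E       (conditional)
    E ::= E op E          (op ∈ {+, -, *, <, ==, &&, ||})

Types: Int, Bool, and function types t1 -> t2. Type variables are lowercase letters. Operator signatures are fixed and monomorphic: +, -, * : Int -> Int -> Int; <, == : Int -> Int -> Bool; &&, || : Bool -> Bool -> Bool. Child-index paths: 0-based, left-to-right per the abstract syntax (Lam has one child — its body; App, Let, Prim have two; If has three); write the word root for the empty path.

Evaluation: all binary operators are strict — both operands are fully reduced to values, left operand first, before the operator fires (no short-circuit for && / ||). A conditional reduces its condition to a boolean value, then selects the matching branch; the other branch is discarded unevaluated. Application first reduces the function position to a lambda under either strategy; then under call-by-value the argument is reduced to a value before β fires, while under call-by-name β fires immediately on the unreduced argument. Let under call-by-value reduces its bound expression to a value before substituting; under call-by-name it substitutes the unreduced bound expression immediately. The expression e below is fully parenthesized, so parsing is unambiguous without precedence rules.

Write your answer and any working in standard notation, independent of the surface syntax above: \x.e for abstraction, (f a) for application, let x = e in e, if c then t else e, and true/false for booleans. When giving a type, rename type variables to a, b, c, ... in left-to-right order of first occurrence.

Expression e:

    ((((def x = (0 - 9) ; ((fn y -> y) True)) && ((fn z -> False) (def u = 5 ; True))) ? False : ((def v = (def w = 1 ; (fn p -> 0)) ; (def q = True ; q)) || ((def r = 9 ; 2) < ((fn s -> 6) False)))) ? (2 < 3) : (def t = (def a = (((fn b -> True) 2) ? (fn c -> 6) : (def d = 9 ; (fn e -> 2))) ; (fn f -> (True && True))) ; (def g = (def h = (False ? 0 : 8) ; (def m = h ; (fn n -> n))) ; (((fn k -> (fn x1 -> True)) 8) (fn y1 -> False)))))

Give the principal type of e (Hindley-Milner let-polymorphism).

Trace:
  unify Int ~ Int
  unify Int ~ Int
let x : Int
y : a
\y._ : a -> a
  unify a -> a ~ Bool -> b
  unify a ~ Bool
  unify Bool ~ b
_ _ : Bool
  unify Bool ~ Bool
\z._ : c -> Bool
let u : Int
  unify c -> Bool ~ Bool -> d
  unify c ~ Bool
  unify Bool ~ d
_ _ : Bool
  unify Bool ~ Bool
  unify Bool ~ Bool
let w : Int
\p._ : e -> Int
let v : forall. e -> Int
let q : Bool
q : Bool
  unify Bool ~ Bool
let r : Int
  unify Int ~ Int
\s._ : f -> Int
  unify f -> Int ~ Bool -> g
  unify f ~ Bool
  unify Int ~ g
_ _ : Int
  unify Int ~ Int
  unify Bool ~ Bool
  unify Bool ~ Bool
  unify Bool ~ Bool
  unify Int ~ Int
  unify Int ~ Int
\b._ : h -> Bool
  unify h -> Bool ~ Int -> i
  unify h ~ Int
  unify Bool ~ i
_ _ : Bool
  unify Bool ~ Bool
\c._ : j -> Int
let d : Int
\e._ : k -> Int
  unify j -> Int ~ k -> Int
  unify j ~ k
  unify Int ~ Int
let a : forall. k -> Int
  unify Bool ~ Bool
  unify Bool ~ Bool
\f._ : l -> Bool
let t : forall. l -> Bool
  unify Bool ~ Bool
  unify Int ~ Int
let h : Int
h : Int
let m : Int
n : m
\n._ : m -> m
let g : forall. m -> m
\x1._ : o -> Bool
\k._ : n -> o -> Bool
  unify n -> o -> Bool ~ Int -> p
  unify n ~ Int
  unify o -> Bool ~ p
_ _ : o -> Bool
\y1._ : q -> Bool
  unify o -> Bool ~ (q -> Bool) -> r
  unify o ~ q -> Bool
  unify Bool ~ r
_ _ : Bool
  unify Bool ~ Bool

Answer: Bool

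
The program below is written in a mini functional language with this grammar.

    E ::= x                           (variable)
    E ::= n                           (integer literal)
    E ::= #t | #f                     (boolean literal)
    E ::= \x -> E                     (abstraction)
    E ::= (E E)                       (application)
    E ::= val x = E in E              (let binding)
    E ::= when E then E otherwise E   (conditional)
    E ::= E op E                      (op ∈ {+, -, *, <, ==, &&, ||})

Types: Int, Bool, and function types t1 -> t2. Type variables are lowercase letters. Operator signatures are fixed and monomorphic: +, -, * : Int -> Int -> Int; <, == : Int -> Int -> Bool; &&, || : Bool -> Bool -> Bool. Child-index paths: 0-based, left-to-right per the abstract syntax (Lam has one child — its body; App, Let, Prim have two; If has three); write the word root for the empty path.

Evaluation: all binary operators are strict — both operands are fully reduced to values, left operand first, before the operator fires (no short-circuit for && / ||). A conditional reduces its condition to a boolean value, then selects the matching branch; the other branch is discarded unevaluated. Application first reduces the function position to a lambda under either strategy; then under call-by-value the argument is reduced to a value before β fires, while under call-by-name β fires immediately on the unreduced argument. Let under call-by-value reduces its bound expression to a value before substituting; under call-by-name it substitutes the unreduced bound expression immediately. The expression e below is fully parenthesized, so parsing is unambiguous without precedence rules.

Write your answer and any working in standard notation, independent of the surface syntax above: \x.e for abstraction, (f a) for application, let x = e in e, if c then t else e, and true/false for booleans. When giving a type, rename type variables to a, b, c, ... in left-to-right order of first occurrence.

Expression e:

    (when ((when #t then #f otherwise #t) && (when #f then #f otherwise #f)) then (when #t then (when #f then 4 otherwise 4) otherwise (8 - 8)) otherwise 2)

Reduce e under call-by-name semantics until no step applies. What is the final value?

Answer: 2

Working:
step 0: (if ((if true then false else true) && (if false then false else false)) then (if true then (if false then 4 else 4) else (8 - 8)) else 2)
step 1: [if@0.0] (if (false && (if false then false else false)) then (if true then (if false then 4 else 4) else (8 - 8)) else 2)
step 2: [if@0.1] (if (false && false) then (if true then (if false then 4 else 4) else (8 - 8)) else 2)
step 3: [delta@0] (if false then (if true then (if false then 4 else 4) else (8 - 8)) else 2)
step 4: [if@root] 2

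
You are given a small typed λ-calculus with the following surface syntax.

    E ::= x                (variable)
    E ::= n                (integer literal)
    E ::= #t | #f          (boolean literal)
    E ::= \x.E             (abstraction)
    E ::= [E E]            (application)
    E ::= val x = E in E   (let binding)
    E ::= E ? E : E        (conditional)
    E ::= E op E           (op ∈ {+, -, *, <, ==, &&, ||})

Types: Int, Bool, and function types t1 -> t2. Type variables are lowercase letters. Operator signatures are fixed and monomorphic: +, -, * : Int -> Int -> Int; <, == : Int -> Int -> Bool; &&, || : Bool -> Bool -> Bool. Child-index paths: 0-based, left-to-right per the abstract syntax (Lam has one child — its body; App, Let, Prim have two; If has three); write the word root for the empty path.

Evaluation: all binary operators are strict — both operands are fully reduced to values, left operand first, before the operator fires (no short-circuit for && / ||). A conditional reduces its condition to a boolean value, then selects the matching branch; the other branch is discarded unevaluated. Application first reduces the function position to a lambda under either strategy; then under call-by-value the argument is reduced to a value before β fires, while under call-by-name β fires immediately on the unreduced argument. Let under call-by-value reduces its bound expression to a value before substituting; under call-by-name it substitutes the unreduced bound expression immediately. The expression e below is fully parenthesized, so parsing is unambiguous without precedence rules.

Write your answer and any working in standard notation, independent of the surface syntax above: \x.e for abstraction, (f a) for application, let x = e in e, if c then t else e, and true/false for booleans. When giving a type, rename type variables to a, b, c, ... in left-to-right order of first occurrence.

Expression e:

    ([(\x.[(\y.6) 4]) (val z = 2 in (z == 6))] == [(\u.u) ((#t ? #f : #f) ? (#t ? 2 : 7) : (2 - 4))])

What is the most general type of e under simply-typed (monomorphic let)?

Answer: Bool

Trace:
\y._ : b -> Int
  unify b -> Int ~ Int -> c
  unify b ~ Int
  unify Int ~ c
_ _ : Int
\x._ : a -> Int
let z : Int
z : Int
  unify Int ~ Int
  unify Int ~ Int
  unify a -> Int ~ Bool -> d
  unify a ~ Bool
  unify Int ~ d
_ _ : Int
  unify Int ~ Int
u : e
\u._ : e -> e
  unify Bool ~ Bool
  unify Bool ~ Bool
  unify Bool ~ Bool
  unify Bool ~ Bool
  unify Int ~ Int
  unify Int ~ Int
  unify Int ~ Int
  unify Int ~ Int
  unify e -> e ~ Int -> f
  unify e ~ Int
  unify Int ~ f
_ _ : Int
  unify Int ~ Int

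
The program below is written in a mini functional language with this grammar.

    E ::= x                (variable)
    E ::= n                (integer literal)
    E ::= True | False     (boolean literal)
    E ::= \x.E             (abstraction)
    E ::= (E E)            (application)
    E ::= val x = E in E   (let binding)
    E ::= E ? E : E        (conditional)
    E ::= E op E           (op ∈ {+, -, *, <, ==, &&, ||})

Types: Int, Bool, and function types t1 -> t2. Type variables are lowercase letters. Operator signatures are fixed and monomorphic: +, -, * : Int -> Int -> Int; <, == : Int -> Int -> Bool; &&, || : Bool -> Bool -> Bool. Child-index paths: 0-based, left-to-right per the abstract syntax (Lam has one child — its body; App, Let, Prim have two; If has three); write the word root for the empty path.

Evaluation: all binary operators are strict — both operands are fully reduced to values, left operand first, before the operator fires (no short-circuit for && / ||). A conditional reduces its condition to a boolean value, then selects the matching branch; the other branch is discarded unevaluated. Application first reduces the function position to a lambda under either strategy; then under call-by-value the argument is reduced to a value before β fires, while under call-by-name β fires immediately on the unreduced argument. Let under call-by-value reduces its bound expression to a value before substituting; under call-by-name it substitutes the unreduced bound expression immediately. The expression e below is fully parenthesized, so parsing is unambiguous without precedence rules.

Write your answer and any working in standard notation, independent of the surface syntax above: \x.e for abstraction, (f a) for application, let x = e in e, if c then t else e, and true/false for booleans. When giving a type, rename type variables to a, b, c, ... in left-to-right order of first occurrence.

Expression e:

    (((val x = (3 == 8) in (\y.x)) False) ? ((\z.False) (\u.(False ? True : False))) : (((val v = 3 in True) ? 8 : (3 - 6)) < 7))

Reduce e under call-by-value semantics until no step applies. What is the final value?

Answer: false

Working:
step 0: (if ((let x = (3 == 8) in (\y.x)) false) then ((\z.false) (\u.(if false then true else false))) else ((if (let v = 3 in true) then 8 else (3 - 6)) < 7))
step 1: [delta@0.0.0] (if ((let x = false in (\y.x)) false) then ((\z.false) (\u.(if false then true else false))) else ((if (let v = 3 in true) then 8 else (3 - 6)) < 7))
step 2: [let@0.0] (if ((\y.false) false) then ((\z.false) (\u.(if false then true else false))) else ((if (let v = 3 in true) then 8 else (3 - 6)) < 7))
step 3: [beta@0] (if false then ((\z.false) (\u.(if false then true else false))) else ((if (let v = 3 in true) then 8 else (3 - 6)) < 7))
step 4: [if@root] ((if (let v = 3 in true) then 8 else (3 - 6)) < 7)
step 5: [let@0.0] ((if true then 8 else (3 - 6)) < 7)
step 6: [if@0] (8 < 7)
step 7: [delta@root] false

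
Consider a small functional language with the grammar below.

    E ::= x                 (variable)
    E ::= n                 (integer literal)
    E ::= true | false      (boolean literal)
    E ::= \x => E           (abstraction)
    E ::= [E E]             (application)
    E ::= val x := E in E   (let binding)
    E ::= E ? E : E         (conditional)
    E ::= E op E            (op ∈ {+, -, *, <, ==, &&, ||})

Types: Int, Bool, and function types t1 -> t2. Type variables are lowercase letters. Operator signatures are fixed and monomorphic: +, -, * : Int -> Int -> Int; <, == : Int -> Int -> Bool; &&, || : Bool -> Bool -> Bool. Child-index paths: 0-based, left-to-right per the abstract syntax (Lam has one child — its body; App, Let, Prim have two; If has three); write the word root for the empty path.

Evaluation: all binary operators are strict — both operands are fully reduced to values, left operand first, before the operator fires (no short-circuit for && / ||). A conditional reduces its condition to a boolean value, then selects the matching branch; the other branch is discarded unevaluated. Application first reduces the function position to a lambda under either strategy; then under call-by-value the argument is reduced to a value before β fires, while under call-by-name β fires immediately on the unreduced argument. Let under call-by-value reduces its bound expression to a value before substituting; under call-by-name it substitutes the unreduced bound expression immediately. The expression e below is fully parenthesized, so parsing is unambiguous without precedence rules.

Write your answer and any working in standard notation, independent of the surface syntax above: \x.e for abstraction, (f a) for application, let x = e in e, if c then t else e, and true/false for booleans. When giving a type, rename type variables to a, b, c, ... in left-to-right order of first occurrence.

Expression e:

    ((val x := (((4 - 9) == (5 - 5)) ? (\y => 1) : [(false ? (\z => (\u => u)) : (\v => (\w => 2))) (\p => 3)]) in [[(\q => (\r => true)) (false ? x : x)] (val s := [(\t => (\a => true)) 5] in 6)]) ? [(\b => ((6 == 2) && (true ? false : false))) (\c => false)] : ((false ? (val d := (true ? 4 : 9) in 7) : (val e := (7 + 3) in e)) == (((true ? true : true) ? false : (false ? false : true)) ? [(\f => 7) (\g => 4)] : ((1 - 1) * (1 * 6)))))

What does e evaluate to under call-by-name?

Derivation:
step 0: (if (let x = (if ((4 - 9) == (5 - 5)) then (\y.1) else ((if false then (\z.(\u.u)) else (\v.(\w.2))) (\p.3))) in (((\q.(\r.true)) (if false then x else x)) (let s = ((\t.(\a.true)) 5) in 6))) then ((\b.((6 == 2) && (if true then false else false))) (\c.false)) else ((if false then (let d = (if true then 4 else 9) in 7) else (let e = (7 + 3) in e)) == (if (if (if true then true else true) then false else (if false then false else true)) then ((\f.7) (\g.4)) else ((1 - 1) * (1 * 6)))))
step 1: [let@0] (if (((\q.(\r.true)) (if false then (if ((4 - 9) == (5 - 5)) then (\y.1) else ((if false then (\z.(\u.u)) else (\v.(\w.2))) (\p.3))) else (if ((4 - 9) == (5 - 5)) then (\y.1) else ((if false then (\z.(\u.u)) else (\v.(\w.2))) (\p.3))))) (let s = ((\t.(\a.true)) 5) in 6)) then ((\b.((6 == 2) && (if true then false else false))) (\c.false)) else ((if false then (let d = (if true then 4 else 9) in 7) else (let e = (7 + 3) in e)) == (if (if (if true then true else true) then false else (if false then false else true)) then ((\f.7) (\g.4)) else ((1 - 1) * (1 * 6)))))
step 2: [beta@0.0] (if ((\r.true) (let s = ((\t.(\a.true)) 5) in 6)) then ((\b.((6 == 2) && (if true then false else false))) (\c.false)) else ((if false then (let d = (if true then 4 else 9) in 7) else (let e = (7 + 3) in e)) == (if (if (if true then true else true) then false else (if false then false else true)) then ((\f.7) (\g.4)) else ((1 - 1) * (1 * 6)))))
step 3: [beta@0] (if true then ((\b.((6 == 2) && (if true then false else false))) (\c.false)) else ((if false then (let d = (if true then 4 else 9) in 7) else (let e = (7 + 3) in e)) == (if (if (if true then true else true) then false else (if false then false else true)) then ((\f.7) (\g.4)) else ((1 - 1) * (1 * 6)))))
step 4: [if@root] ((\b.((6 == 2) && (if true then false else false))) (\c.false))
step 5: [beta@root] ((6 == 2) && (if true then false else false))
step 6: [delta@0] (false && (if true then false else false))
step 7: [if@1] (false && false)
step 8: [delta@root] false

Answer: false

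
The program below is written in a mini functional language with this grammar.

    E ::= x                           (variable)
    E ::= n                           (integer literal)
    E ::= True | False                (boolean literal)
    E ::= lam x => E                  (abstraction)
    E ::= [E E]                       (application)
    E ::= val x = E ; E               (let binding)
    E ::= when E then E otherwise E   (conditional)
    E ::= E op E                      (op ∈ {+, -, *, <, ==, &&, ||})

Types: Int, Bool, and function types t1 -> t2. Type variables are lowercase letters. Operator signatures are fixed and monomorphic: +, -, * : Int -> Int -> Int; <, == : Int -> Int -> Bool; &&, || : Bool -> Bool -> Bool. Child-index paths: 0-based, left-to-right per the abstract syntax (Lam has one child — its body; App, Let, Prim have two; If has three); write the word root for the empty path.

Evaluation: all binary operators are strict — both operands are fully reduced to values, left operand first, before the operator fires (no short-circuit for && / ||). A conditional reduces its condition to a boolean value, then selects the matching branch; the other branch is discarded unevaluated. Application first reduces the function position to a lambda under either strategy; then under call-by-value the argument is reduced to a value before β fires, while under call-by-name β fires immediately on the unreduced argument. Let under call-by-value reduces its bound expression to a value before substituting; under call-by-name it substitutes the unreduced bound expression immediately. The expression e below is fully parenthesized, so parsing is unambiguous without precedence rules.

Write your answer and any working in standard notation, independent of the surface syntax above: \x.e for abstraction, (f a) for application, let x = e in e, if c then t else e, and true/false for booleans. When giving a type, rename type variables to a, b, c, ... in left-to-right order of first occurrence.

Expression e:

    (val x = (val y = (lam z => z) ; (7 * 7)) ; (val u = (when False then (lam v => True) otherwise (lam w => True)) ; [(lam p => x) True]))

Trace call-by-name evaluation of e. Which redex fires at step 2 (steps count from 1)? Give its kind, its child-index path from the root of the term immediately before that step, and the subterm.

Working:
step 0: (let x = (let y = (\z.z) in (7 * 7)) in (let u = (if false then (\v.true) else (\w.true)) in ((\p.x) true)))
step 1: [let@root] (let u = (if false then (\v.true) else (\w.true)) in ((\p.(let y = (\z.z) in (7 * 7))) true))
step 2: [let@root] ((\p.(let y = (\z.z) in (7 * 7))) true)

Answer: let at root : (let u = (if false then (\v.true) else (\w.true)) in ((\p.(let y = (\z.z) in (7 * 7))) true))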